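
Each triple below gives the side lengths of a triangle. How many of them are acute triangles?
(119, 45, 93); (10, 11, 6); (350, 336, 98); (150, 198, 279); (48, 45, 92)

(119,45,93): 45²+93² = 10674 < 14161 = 119² → obtuse
(10,11,6): 6²+10² = 136 > 121 = 11² → acute
(350,336,98): 98²+336² = 122500 = 350² → right
(150,198,279): 150²+198² = 61704 < 77841 = 279² → obtuse
(48,45,92): 45²+48² = 4329 < 8464 = 92² → obtuse
1 of the 5 is acute.

1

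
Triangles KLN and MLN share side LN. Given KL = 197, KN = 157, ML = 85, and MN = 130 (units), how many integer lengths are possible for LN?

From triangle KLN: 40 < LN < 354.
From triangle MLN: 45 < LN < 215.
Intersection: 45 < LN < 215, so integers 46 through 214: 169 values.

169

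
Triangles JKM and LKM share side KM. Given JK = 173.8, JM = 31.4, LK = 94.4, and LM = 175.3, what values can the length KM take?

142.4 < KM < 205.2

From triangle JKM: |173.8 − 31.4| < KM < 173.8 + 31.4, i.e. 142.4 < KM < 205.2.
From triangle LKM: 80.9 < KM < 269.7.
Both must hold, so KM lies in the intersection.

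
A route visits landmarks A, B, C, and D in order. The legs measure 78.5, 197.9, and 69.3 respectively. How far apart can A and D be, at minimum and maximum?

50.1 ≤ AD ≤ 345.7

The maximum is all hops collinear in one direction: 78.5 + 197.9 + 69.3 = 345.7.
The longest hop is 197.9; the others sum to 147.8. Folding the others back against it leaves at least 197.9 − 147.8 = 50.1.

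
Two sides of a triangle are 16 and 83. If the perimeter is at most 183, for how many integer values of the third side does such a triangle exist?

17

Triangle inequality: 67 < x < 99. Perimeter ≤ 183 gives x ≤ 183 − 16 − 83 = 84.
So 67 < x ≤ 84; integers 68 through 84: 17 values.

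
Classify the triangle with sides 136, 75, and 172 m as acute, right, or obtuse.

obtuse

Compare the square of the longest side to the sum of squares of the other two: 75² + 136² = 24121 < 29584 = 172².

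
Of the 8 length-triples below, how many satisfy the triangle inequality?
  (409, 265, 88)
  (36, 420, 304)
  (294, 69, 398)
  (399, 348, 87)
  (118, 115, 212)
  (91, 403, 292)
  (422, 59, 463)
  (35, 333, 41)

3

(88,265,409): 88+265 ≤ 409 → not valid
(36,304,420): 36+304 ≤ 420 → not valid
(69,294,398): 69+294 ≤ 398 → not valid
(87,348,399): 87+348 > 399 → valid
(115,118,212): 115+118 > 212 → valid
(91,292,403): 91+292 ≤ 403 → not valid
(59,422,463): 59+422 > 463 → valid
(35,41,333): 35+41 ≤ 333 → not valid
3 of the 8 triples form a triangle.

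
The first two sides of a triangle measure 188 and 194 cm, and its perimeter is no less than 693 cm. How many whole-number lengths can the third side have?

Triangle inequality: 6 < x < 382. Perimeter ≥ 693 gives x ≥ 693 − 188 − 194 = 311.
So 311 ≤ x < 382; integers 311 through 381: 71 values.

71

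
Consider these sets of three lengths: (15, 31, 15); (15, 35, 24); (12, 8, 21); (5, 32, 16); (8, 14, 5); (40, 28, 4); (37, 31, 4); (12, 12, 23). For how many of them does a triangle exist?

2

(15,15,31): 15+15 ≤ 31 → not valid
(15,24,35): 15+24 > 35 → valid
(8,12,21): 8+12 ≤ 21 → not valid
(5,16,32): 5+16 ≤ 32 → not valid
(5,8,14): 5+8 ≤ 14 → not valid
(4,28,40): 4+28 ≤ 40 → not valid
(4,31,37): 4+31 ≤ 37 → not valid
(12,12,23): 12+12 > 23 → valid
2 of the 8 triples form a triangle.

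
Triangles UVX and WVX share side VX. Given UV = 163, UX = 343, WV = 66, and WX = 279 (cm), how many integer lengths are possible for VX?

131

From triangle UVX: 180 < VX < 506.
From triangle WVX: 213 < VX < 345.
Intersection: 213 < VX < 345, so integers 214 through 344: 131 values.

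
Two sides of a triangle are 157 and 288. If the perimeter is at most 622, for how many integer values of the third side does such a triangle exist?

Triangle inequality: 131 < x < 445. Perimeter ≤ 622 gives x ≤ 622 − 157 − 288 = 177.
So 131 < x ≤ 177; integers 132 through 177: 46 values.

46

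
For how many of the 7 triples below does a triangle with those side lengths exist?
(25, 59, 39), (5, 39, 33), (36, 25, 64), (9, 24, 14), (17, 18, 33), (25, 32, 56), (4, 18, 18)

4

(25,39,59): 25+39 > 59 → valid
(5,33,39): 5+33 ≤ 39 → not valid
(25,36,64): 25+36 ≤ 64 → not valid
(9,14,24): 9+14 ≤ 24 → not valid
(17,18,33): 17+18 > 33 → valid
(25,32,56): 25+32 > 56 → valid
(4,18,18): 4+18 > 18 → valid
4 of the 7 triples form a triangle.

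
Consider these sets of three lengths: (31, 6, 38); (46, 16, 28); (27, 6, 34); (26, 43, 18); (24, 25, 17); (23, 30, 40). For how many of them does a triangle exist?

(6,31,38): 6+31 ≤ 38 → not valid
(16,28,46): 16+28 ≤ 46 → not valid
(6,27,34): 6+27 ≤ 34 → not valid
(18,26,43): 18+26 > 43 → valid
(17,24,25): 17+24 > 25 → valid
(23,30,40): 23+30 > 40 → valid
3 of the 6 triples form a triangle.

3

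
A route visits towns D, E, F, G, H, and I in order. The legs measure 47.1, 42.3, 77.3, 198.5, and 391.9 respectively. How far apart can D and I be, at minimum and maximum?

The maximum is all hops collinear in one direction: 47.1 + 42.3 + 77.3 + 198.5 + 391.9 = 757.1.
The longest hop is 391.9; the others sum to 365.2. Folding the others back against it leaves at least 391.9 − 365.2 = 26.7.

26.7 ≤ DI ≤ 757.1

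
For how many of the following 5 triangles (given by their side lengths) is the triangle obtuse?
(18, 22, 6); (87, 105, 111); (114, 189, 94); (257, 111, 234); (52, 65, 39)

(18,22,6): 6²+18² = 360 < 484 = 22² → obtuse
(87,105,111): 87²+105² = 18594 > 12321 = 111² → acute
(114,189,94): 94²+114² = 21832 < 35721 = 189² → obtuse
(257,111,234): 111²+234² = 67077 > 66049 = 257² → acute
(52,65,39): 39²+52² = 4225 = 65² → right
2 of the 5 are obtuse.

2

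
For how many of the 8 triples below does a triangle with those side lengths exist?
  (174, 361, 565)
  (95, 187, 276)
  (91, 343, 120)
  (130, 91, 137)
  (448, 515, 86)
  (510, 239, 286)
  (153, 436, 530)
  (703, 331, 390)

(174,361,565): 174+361 ≤ 565 → not valid
(95,187,276): 95+187 > 276 → valid
(91,120,343): 91+120 ≤ 343 → not valid
(91,130,137): 91+130 > 137 → valid
(86,448,515): 86+448 > 515 → valid
(239,286,510): 239+286 > 510 → valid
(153,436,530): 153+436 > 530 → valid
(331,390,703): 331+390 > 703 → valid
6 of the 8 triples form a triangle.

6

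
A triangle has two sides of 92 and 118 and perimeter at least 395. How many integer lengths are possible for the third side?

Triangle inequality: 26 < x < 210. Perimeter ≥ 395 gives x ≥ 395 − 92 − 118 = 185.
So 185 ≤ x < 210; integers 185 through 209: 25 values.

25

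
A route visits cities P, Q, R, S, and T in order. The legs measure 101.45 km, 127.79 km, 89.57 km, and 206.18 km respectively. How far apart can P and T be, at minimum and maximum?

The maximum is all hops collinear in one direction: 101.45 + 127.79 + 89.57 + 206.18 = 524.99.
The longest hop is 206.18; the others sum to 318.81. Since 206.18 ≤ 318.81, the path can fold back on itself completely, so the minimum distance is 0.

0 ≤ PT ≤ 524.99 km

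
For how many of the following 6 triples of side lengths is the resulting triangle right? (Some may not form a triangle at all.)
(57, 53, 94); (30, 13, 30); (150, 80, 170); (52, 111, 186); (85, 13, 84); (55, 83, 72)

(57,53,94): 53²+57² = 6058 < 8836 = 94² → obtuse
(30,13,30): 13²+30² = 1069 > 900 = 30² → acute
(150,80,170): 80²+150² = 28900 = 170² → right
(52,111,186): 52+111 ≤ 186, not a triangle
(85,13,84): 13²+84² = 7225 = 85² → right
(55,83,72): 55²+72² = 8209 > 6889 = 83² → acute
2 of the 6 are right.

2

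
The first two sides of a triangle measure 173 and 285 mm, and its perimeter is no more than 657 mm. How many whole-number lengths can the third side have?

Triangle inequality: 112 < x < 458. Perimeter ≤ 657 gives x ≤ 657 − 173 − 285 = 199.
So 112 < x ≤ 199; integers 113 through 199: 87 values.

87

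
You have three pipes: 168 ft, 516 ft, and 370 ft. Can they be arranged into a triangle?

Yes

The longest side is 516, and the other two sum to 538.
Since 538 > 516, the triangle inequality holds.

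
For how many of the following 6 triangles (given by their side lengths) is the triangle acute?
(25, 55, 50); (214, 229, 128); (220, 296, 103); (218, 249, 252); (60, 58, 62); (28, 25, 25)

(25,55,50): 25²+50² = 3125 > 3025 = 55² → acute
(214,229,128): 128²+214² = 62180 > 52441 = 229² → acute
(220,296,103): 103²+220² = 59009 < 87616 = 296² → obtuse
(218,249,252): 218²+249² = 109525 > 63504 = 252² → acute
(60,58,62): 58²+60² = 6964 > 3844 = 62² → acute
(28,25,25): 25²+25² = 1250 > 784 = 28² → acute
5 of the 6 are acute.

5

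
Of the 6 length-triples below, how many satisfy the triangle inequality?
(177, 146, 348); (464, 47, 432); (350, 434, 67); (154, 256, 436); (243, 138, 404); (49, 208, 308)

(146,177,348): 146+177 ≤ 348 → not valid
(47,432,464): 47+432 > 464 → valid
(67,350,434): 67+350 ≤ 434 → not valid
(154,256,436): 154+256 ≤ 436 → not valid
(138,243,404): 138+243 ≤ 404 → not valid
(49,208,308): 49+208 ≤ 308 → not valid
1 of the 6 triples forms a triangle.

1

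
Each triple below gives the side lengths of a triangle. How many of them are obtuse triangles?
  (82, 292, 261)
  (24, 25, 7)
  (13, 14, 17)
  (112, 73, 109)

1

(82,292,261): 82²+261² = 74845 < 85264 = 292² → obtuse
(24,25,7): 7²+24² = 625 = 25² → right
(13,14,17): 13²+14² = 365 > 289 = 17² → acute
(112,73,109): 73²+109² = 17210 > 12544 = 112² → acute
1 of the 4 is obtuse.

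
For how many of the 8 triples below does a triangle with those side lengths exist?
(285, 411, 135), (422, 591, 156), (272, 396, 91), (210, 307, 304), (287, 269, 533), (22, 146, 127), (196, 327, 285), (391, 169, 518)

6

(135,285,411): 135+285 > 411 → valid
(156,422,591): 156+422 ≤ 591 → not valid
(91,272,396): 91+272 ≤ 396 → not valid
(210,304,307): 210+304 > 307 → valid
(269,287,533): 269+287 > 533 → valid
(22,127,146): 22+127 > 146 → valid
(196,285,327): 196+285 > 327 → valid
(169,391,518): 169+391 > 518 → valid
6 of the 8 triples form a triangle.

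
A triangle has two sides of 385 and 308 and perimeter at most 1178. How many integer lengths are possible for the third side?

408

Triangle inequality: 77 < x < 693. Perimeter ≤ 1178 gives x ≤ 1178 − 385 − 308 = 485.
So 77 < x ≤ 485; integers 78 through 485: 408 values.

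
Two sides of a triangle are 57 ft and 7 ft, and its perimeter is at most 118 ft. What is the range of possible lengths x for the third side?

Triangle inequality alone gives 50 < x < 64.
The perimeter condition gives x ≤ 118 − 57 − 7 = 54.
Intersecting the two: 50 < x ≤ 54.

50 < x ≤ 54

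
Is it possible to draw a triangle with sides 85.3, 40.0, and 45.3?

The two shorter sides sum to 85.3, exactly equal to the longest side 85.3.
That gives only a degenerate (flat) triangle — the inequality must be strict.

No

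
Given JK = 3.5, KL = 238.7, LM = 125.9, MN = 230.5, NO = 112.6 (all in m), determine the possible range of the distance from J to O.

0 ≤ JO ≤ 711.2 m

The maximum is all hops collinear in one direction: 3.5 + 238.7 + 125.9 + 230.5 + 112.6 = 711.2.
The longest hop is 238.7; the others sum to 472.5. Since 238.7 ≤ 472.5, the path can fold back on itself completely, so the minimum distance is 0.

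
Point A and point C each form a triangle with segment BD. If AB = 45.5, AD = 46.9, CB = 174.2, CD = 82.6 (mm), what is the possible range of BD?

91.6 < BD < 92.4

From triangle ABD: |45.5 − 46.9| < BD < 45.5 + 46.9, i.e. 1.4 < BD < 92.4.
From triangle CBD: 91.6 < BD < 256.8.
Both must hold, so BD lies in the intersection.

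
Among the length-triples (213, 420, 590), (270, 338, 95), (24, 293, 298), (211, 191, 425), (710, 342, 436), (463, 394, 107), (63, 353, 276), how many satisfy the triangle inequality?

(213,420,590): 213+420 > 590 → valid
(95,270,338): 95+270 > 338 → valid
(24,293,298): 24+293 > 298 → valid
(191,211,425): 191+211 ≤ 425 → not valid
(342,436,710): 342+436 > 710 → valid
(107,394,463): 107+394 > 463 → valid
(63,276,353): 63+276 ≤ 353 → not valid
5 of the 7 triples form a triangle.

5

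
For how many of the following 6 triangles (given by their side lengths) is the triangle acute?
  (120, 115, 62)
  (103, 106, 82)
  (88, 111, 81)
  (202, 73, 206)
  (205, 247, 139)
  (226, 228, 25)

(120,115,62): 62²+115² = 17069 > 14400 = 120² → acute
(103,106,82): 82²+103² = 17333 > 11236 = 106² → acute
(88,111,81): 81²+88² = 14305 > 12321 = 111² → acute
(202,73,206): 73²+202² = 46133 > 42436 = 206² → acute
(205,247,139): 139²+205² = 61346 > 61009 = 247² → acute
(226,228,25): 25²+226² = 51701 < 51984 = 228² → obtuse
5 of the 6 are acute.

5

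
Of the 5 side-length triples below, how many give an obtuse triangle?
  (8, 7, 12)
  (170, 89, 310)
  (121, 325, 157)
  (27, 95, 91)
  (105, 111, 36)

(8,7,12): 7²+8² = 113 < 144 = 12² → obtuse
(170,89,310): 89+170 ≤ 310, not a triangle
(121,325,157): 121+157 ≤ 325, not a triangle
(27,95,91): 27²+91² = 9010 < 9025 = 95² → obtuse
(105,111,36): 36²+105² = 12321 = 111² → right
2 of the 5 are obtuse.

2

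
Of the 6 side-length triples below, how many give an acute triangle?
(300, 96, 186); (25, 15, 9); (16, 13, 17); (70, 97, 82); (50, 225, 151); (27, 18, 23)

(300,96,186): 96+186 ≤ 300, not a triangle
(25,15,9): 9+15 ≤ 25, not a triangle
(16,13,17): 13²+16² = 425 > 289 = 17² → acute
(70,97,82): 70²+82² = 11624 > 9409 = 97² → acute
(50,225,151): 50+151 ≤ 225, not a triangle
(27,18,23): 18²+23² = 853 > 729 = 27² → acute
3 of the 6 are acute.

3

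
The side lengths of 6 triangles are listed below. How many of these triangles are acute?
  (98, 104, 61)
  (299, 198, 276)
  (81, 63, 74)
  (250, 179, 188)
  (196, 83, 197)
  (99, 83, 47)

5

(98,104,61): 61²+98² = 13325 > 10816 = 104² → acute
(299,198,276): 198²+276² = 115380 > 89401 = 299² → acute
(81,63,74): 63²+74² = 9445 > 6561 = 81² → acute
(250,179,188): 179²+188² = 67385 > 62500 = 250² → acute
(196,83,197): 83²+196² = 45305 > 38809 = 197² → acute
(99,83,47): 47²+83² = 9098 < 9801 = 99² → obtuse
5 of the 6 are acute.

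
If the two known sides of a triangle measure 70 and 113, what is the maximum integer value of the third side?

182

The third side must be strictly less than 70 + 113 = 183.
The largest integer below 183 is 182.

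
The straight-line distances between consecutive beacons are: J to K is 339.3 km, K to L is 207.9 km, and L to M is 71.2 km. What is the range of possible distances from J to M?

The maximum is all hops collinear in one direction: 339.3 + 207.9 + 71.2 = 618.4.
The longest hop is 339.3; the others sum to 279.1. Folding the others back against it leaves at least 339.3 − 279.1 = 60.2.

60.2 ≤ JM ≤ 618.4 km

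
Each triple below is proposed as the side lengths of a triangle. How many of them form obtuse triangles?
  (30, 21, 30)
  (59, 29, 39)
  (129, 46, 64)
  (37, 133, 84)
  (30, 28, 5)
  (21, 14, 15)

3

(30,21,30): 21²+30² = 1341 > 900 = 30² → acute
(59,29,39): 29²+39² = 2362 < 3481 = 59² → obtuse
(129,46,64): 46+64 ≤ 129, not a triangle
(37,133,84): 37+84 ≤ 133, not a triangle
(30,28,5): 5²+28² = 809 < 900 = 30² → obtuse
(21,14,15): 14²+15² = 421 < 441 = 21² → obtuse
3 of the 6 are obtuse.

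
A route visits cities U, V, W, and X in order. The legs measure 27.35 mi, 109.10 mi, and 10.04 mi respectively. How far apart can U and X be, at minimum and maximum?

The maximum is all hops collinear in one direction: 27.35 + 109.10 + 10.04 = 146.49.
The longest hop is 109.10; the others sum to 37.39. Folding the others back against it leaves at least 109.10 − 37.39 = 71.71.

71.71 ≤ UX ≤ 146.49 mi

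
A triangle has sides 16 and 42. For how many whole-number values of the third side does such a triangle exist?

The third side lies in the open interval (26, 58).
Integers from 27 to 57 inclusive: 57 − 27 + 1 = 31.

31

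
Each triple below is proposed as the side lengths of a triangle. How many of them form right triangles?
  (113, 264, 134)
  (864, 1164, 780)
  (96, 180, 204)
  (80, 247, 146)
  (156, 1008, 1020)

3

(113,264,134): 113+134 ≤ 264, not a triangle
(864,1164,780): 780²+864² = 1354896 = 1164² → right
(96,180,204): 96²+180² = 41616 = 204² → right
(80,247,146): 80+146 ≤ 247, not a triangle
(156,1008,1020): 156²+1008² = 1040400 = 1020² → right
3 of the 5 are right.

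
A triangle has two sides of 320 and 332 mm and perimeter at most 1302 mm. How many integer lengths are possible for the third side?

Triangle inequality: 12 < x < 652. Perimeter ≤ 1302 gives x ≤ 1302 − 320 − 332 = 650.
So 12 < x ≤ 650; integers 13 through 650: 638 values.

638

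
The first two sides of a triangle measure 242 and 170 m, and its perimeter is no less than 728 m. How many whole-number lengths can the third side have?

96

Triangle inequality: 72 < x < 412. Perimeter ≥ 728 gives x ≥ 728 − 242 − 170 = 316.
So 316 ≤ x < 412; integers 316 through 411: 96 values.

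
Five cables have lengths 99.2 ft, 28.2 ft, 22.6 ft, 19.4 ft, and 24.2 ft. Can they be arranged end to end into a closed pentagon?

No

For a pentagon, each side must be shorter than the sum of the others.
Here the longest side is 99.2, but the remaining 4 sides sum to only 94.4.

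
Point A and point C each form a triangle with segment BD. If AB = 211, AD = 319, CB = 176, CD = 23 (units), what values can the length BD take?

153 < BD < 199

From triangle ABD: |211 − 319| < BD < 211 + 319, i.e. 108 < BD < 530.
From triangle CBD: 153 < BD < 199.
Both must hold, so BD lies in the intersection.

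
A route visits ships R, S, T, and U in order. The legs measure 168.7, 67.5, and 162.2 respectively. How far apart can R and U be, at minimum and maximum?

The maximum is all hops collinear in one direction: 168.7 + 67.5 + 162.2 = 398.4.
The longest hop is 168.7; the others sum to 229.7. Since 168.7 ≤ 229.7, the path can fold back on itself completely, so the minimum distance is 0.

0 ≤ RU ≤ 398.4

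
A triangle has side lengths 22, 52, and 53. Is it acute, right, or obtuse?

Compare the square of the longest side to the sum of squares of the other two: 22² + 52² = 3188 > 2809 = 53².

acute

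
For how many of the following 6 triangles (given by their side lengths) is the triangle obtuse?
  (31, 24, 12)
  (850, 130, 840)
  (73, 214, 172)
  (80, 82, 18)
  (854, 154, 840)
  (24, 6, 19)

(31,24,12): 12²+24² = 720 < 961 = 31² → obtuse
(850,130,840): 130²+840² = 722500 = 850² → right
(73,214,172): 73²+172² = 34913 < 45796 = 214² → obtuse
(80,82,18): 18²+80² = 6724 = 82² → right
(854,154,840): 154²+840² = 729316 = 854² → right
(24,6,19): 6²+19² = 397 < 576 = 24² → obtuse
3 of the 6 are obtuse.

3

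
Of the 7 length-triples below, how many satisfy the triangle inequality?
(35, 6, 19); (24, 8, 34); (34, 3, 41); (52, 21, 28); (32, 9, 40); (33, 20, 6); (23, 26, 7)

2

(6,19,35): 6+19 ≤ 35 → not valid
(8,24,34): 8+24 ≤ 34 → not valid
(3,34,41): 3+34 ≤ 41 → not valid
(21,28,52): 21+28 ≤ 52 → not valid
(9,32,40): 9+32 > 40 → valid
(6,20,33): 6+20 ≤ 33 → not valid
(7,23,26): 7+23 > 26 → valid
2 of the 7 triples form a triangle.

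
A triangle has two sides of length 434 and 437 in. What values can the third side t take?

3 < t < 871

By the triangle inequality, t must be less than 434 + 437 = 871 and greater than |434 − 437| = 3.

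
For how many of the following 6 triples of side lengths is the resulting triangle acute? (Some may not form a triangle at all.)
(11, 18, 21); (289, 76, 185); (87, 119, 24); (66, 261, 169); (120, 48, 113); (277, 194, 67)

2

(11,18,21): 11²+18² = 445 > 441 = 21² → acute
(289,76,185): 76+185 ≤ 289, not a triangle
(87,119,24): 24+87 ≤ 119, not a triangle
(66,261,169): 66+169 ≤ 261, not a triangle
(120,48,113): 48²+113² = 15073 > 14400 = 120² → acute
(277,194,67): 67+194 ≤ 277, not a triangle
2 of the 6 are acute.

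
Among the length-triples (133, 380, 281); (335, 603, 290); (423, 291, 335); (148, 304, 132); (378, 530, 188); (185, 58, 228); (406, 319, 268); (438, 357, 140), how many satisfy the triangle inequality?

(133,281,380): 133+281 > 380 → valid
(290,335,603): 290+335 > 603 → valid
(291,335,423): 291+335 > 423 → valid
(132,148,304): 132+148 ≤ 304 → not valid
(188,378,530): 188+378 > 530 → valid
(58,185,228): 58+185 > 228 → valid
(268,319,406): 268+319 > 406 → valid
(140,357,438): 140+357 > 438 → valid
7 of the 8 triples form a triangle.

7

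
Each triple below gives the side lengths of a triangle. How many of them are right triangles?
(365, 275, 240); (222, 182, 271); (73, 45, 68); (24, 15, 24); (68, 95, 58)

1

(365,275,240): 240²+275² = 133225 = 365² → right
(222,182,271): 182²+222² = 82408 > 73441 = 271² → acute
(73,45,68): 45²+68² = 6649 > 5329 = 73² → acute
(24,15,24): 15²+24² = 801 > 576 = 24² → acute
(68,95,58): 58²+68² = 7988 < 9025 = 95² → obtuse
1 of the 5 is right.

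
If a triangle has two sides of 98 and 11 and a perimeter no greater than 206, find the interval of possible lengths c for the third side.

Triangle inequality alone gives 87 < c < 109.
The perimeter condition gives c ≤ 206 − 98 − 11 = 97.
Intersecting the two: 87 < c ≤ 97.

87 < c ≤ 97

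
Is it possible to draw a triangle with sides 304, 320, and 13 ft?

The longest side is 320, but the other two sum to only 317.
317 < 320, so the triangle inequality fails.

No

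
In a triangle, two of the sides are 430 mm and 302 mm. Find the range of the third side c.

By the triangle inequality, c must be less than 430 + 302 = 732 and greater than |430 − 302| = 128.

128 < c < 732 (mm)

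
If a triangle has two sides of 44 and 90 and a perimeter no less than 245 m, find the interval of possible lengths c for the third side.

111 ≤ c < 134 m

Triangle inequality alone gives 46 < c < 134.
The perimeter condition gives c ≥ 245 − 44 − 90 = 111.
Intersecting the two: 111 ≤ c < 134.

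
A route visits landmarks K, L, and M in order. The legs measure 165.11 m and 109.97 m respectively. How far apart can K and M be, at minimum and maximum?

By the triangle inequality, |165.11 − 109.97| ≤ KM ≤ 165.11 + 109.97.

55.14 ≤ KM ≤ 275.08 m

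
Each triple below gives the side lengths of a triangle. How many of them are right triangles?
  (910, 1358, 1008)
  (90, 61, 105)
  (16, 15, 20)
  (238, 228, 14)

1

(910,1358,1008): 910²+1008² = 1844164 = 1358² → right
(90,61,105): 61²+90² = 11821 > 11025 = 105² → acute
(16,15,20): 15²+16² = 481 > 400 = 20² → acute
(238,228,14): 14²+228² = 52180 < 56644 = 238² → obtuse
1 of the 4 is right.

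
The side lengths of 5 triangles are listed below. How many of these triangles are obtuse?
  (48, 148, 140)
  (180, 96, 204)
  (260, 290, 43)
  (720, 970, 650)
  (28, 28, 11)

1

(48,148,140): 48²+140² = 21904 = 148² → right
(180,96,204): 96²+180² = 41616 = 204² → right
(260,290,43): 43²+260² = 69449 < 84100 = 290² → obtuse
(720,970,650): 650²+720² = 940900 = 970² → right
(28,28,11): 11²+28² = 905 > 784 = 28² → acute
1 of the 5 is obtuse.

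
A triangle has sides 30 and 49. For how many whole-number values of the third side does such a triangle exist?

59

The third side lies in the open interval (19, 79).
Integers from 20 to 78 inclusive: 78 − 20 + 1 = 59.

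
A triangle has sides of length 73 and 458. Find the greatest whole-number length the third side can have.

The third side must be strictly less than 73 + 458 = 531.
The largest integer below 531 is 530.

530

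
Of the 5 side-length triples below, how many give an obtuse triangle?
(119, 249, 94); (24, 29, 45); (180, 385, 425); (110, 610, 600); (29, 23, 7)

2

(119,249,94): 94+119 ≤ 249, not a triangle
(24,29,45): 24²+29² = 1417 < 2025 = 45² → obtuse
(180,385,425): 180²+385² = 180625 = 425² → right
(110,610,600): 110²+600² = 372100 = 610² → right
(29,23,7): 7²+23² = 578 < 841 = 29² → obtuse
2 of the 5 are obtuse.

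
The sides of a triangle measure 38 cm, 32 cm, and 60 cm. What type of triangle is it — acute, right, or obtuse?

obtuse

Compare the square of the longest side to the sum of squares of the other two: 32² + 38² = 2468 < 3600 = 60².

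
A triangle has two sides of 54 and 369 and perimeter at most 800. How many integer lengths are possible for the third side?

Triangle inequality: 315 < x < 423. Perimeter ≤ 800 gives x ≤ 800 − 54 − 369 = 377.
So 315 < x ≤ 377; integers 316 through 377: 62 values.

62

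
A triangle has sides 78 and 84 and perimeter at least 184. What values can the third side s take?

22 ≤ s < 162

Triangle inequality alone gives 6 < s < 162.
The perimeter condition gives s ≥ 184 − 78 − 84 = 22.
Intersecting the two: 22 ≤ s < 162.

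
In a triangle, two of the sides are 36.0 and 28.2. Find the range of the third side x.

7.8 < x < 64.2

By the triangle inequality, x must be less than 36.0 + 28.2 = 64.2 and greater than |36.0 − 28.2| = 7.8.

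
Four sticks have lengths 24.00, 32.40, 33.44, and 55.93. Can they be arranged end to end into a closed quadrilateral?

Yes

A quadrilateral exists iff every side is shorter than the sum of the others — equivalently, the longest side is less than the sum of the rest.
Longest side 55.93 < 89.84 (sum of the remaining 3), so yes.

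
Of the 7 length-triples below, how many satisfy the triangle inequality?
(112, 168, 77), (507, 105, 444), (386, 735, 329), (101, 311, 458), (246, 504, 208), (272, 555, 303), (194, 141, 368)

3

(77,112,168): 77+112 > 168 → valid
(105,444,507): 105+444 > 507 → valid
(329,386,735): 329+386 ≤ 735 → not valid
(101,311,458): 101+311 ≤ 458 → not valid
(208,246,504): 208+246 ≤ 504 → not valid
(272,303,555): 272+303 > 555 → valid
(141,194,368): 141+194 ≤ 368 → not valid
3 of the 7 triples form a triangle.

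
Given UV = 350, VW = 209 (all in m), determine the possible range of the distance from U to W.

141 ≤ UW ≤ 559 m

By the triangle inequality, |350 − 209| ≤ UW ≤ 350 + 209.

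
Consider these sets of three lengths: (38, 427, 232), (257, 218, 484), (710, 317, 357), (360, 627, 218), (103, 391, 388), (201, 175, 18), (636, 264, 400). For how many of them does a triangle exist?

(38,232,427): 38+232 ≤ 427 → not valid
(218,257,484): 218+257 ≤ 484 → not valid
(317,357,710): 317+357 ≤ 710 → not valid
(218,360,627): 218+360 ≤ 627 → not valid
(103,388,391): 103+388 > 391 → valid
(18,175,201): 18+175 ≤ 201 → not valid
(264,400,636): 264+400 > 636 → valid
2 of the 7 triples form a triangle.

2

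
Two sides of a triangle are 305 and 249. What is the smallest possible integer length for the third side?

57

The third side must be strictly greater than |305 − 249| = 56.
The smallest integer above 56 is 57.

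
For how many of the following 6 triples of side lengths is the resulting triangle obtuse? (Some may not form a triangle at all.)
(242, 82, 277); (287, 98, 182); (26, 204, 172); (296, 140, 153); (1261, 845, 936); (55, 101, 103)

1

(242,82,277): 82²+242² = 65288 < 76729 = 277² → obtuse
(287,98,182): 98+182 ≤ 287, not a triangle
(26,204,172): 26+172 ≤ 204, not a triangle
(296,140,153): 140+153 ≤ 296, not a triangle
(1261,845,936): 845²+936² = 1590121 = 1261² → right
(55,101,103): 55²+101² = 13226 > 10609 = 103² → acute
1 of the 6 is obtuse.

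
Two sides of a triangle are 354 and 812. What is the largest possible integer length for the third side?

1165

The third side must be strictly less than 354 + 812 = 1166.
The largest integer below 1166 is 1165.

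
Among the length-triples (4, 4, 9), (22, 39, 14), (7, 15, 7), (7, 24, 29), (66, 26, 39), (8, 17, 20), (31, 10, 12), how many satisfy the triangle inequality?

2

(4,4,9): 4+4 ≤ 9 → not valid
(14,22,39): 14+22 ≤ 39 → not valid
(7,7,15): 7+7 ≤ 15 → not valid
(7,24,29): 7+24 > 29 → valid
(26,39,66): 26+39 ≤ 66 → not valid
(8,17,20): 8+17 > 20 → valid
(10,12,31): 10+12 ≤ 31 → not valid
2 of the 7 triples form a triangle.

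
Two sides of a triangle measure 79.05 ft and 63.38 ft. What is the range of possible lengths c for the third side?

By the triangle inequality, c must be less than 79.05 + 63.38 = 142.43 and greater than |79.05 − 63.38| = 15.67.

15.67 < c < 142.43 (ft)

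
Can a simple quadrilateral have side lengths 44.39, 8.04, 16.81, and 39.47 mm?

A quadrilateral exists iff every side is shorter than the sum of the others — equivalently, the longest side is less than the sum of the rest.
Longest side 44.39 < 64.32 (sum of the remaining 3), so yes.

Yes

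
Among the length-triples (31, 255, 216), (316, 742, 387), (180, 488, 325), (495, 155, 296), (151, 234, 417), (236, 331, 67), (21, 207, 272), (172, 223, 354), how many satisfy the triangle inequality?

2

(31,216,255): 31+216 ≤ 255 → not valid
(316,387,742): 316+387 ≤ 742 → not valid
(180,325,488): 180+325 > 488 → valid
(155,296,495): 155+296 ≤ 495 → not valid
(151,234,417): 151+234 ≤ 417 → not valid
(67,236,331): 67+236 ≤ 331 → not valid
(21,207,272): 21+207 ≤ 272 → not valid
(172,223,354): 172+223 > 354 → valid
2 of the 8 triples form a triangle.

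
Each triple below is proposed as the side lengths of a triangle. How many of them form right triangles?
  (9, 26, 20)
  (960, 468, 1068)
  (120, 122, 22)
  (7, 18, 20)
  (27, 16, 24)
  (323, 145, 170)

(9,26,20): 9²+20² = 481 < 676 = 26² → obtuse
(960,468,1068): 468²+960² = 1140624 = 1068² → right
(120,122,22): 22²+120² = 14884 = 122² → right
(7,18,20): 7²+18² = 373 < 400 = 20² → obtuse
(27,16,24): 16²+24² = 832 > 729 = 27² → acute
(323,145,170): 145+170 ≤ 323, not a triangle
2 of the 6 are right.

2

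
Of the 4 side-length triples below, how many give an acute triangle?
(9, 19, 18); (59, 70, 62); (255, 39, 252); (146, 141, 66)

3

(9,19,18): 9²+18² = 405 > 361 = 19² → acute
(59,70,62): 59²+62² = 7325 > 4900 = 70² → acute
(255,39,252): 39²+252² = 65025 = 255² → right
(146,141,66): 66²+141² = 24237 > 21316 = 146² → acute
3 of the 4 are acute.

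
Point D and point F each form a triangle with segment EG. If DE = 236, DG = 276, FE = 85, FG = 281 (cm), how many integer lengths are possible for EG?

From triangle DEG: 40 < EG < 512.
From triangle FEG: 196 < EG < 366.
Intersection: 196 < EG < 366, so integers 197 through 365: 169 values.

169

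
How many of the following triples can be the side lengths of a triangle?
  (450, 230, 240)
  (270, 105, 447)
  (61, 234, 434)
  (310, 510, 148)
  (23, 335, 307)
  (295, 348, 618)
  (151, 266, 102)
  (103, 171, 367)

2

(230,240,450): 230+240 > 450 → valid
(105,270,447): 105+270 ≤ 447 → not valid
(61,234,434): 61+234 ≤ 434 → not valid
(148,310,510): 148+310 ≤ 510 → not valid
(23,307,335): 23+307 ≤ 335 → not valid
(295,348,618): 295+348 > 618 → valid
(102,151,266): 102+151 ≤ 266 → not valid
(103,171,367): 103+171 ≤ 367 → not valid
2 of the 8 triples form a triangle.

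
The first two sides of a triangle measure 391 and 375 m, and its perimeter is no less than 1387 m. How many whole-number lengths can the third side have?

Triangle inequality: 16 < x < 766. Perimeter ≥ 1387 gives x ≥ 1387 − 391 − 375 = 621.
So 621 ≤ x < 766; integers 621 through 765: 145 values.

145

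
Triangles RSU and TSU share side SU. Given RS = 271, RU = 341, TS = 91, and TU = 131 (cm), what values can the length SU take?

From triangle RSU: |271 − 341| < SU < 271 + 341, i.e. 70 < SU < 612.
From triangle TSU: 40 < SU < 222.
Both must hold, so SU lies in the intersection.

70 < SU < 222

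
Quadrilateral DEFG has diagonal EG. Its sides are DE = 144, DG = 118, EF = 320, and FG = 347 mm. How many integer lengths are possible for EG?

From triangle DEG: 26 < EG < 262.
From triangle FEG: 27 < EG < 667.
Intersection: 27 < EG < 262, so integers 28 through 261: 234 values.

234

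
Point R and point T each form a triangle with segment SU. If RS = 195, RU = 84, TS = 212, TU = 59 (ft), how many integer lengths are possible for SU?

From triangle RSU: 111 < SU < 279.
From triangle TSU: 153 < SU < 271.
Intersection: 153 < SU < 271, so integers 154 through 270: 117 values.

117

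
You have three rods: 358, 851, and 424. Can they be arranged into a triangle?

No

The longest side is 851, but the other two sum to only 782.
782 < 851, so the triangle inequality fails.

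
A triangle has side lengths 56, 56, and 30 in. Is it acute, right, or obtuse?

acute

Compare the square of the longest side to the sum of squares of the other two: 30² + 56² = 4036 > 3136 = 56².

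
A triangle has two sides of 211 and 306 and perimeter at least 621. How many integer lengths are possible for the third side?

413

Triangle inequality: 95 < x < 517. Perimeter ≥ 621 gives x ≥ 621 − 211 − 306 = 104.
So 104 ≤ x < 517; integers 104 through 516: 413 values.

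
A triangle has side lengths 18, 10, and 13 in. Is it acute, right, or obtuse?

Compare the square of the longest side to the sum of squares of the other two: 10² + 13² = 269 < 324 = 18².

obtuse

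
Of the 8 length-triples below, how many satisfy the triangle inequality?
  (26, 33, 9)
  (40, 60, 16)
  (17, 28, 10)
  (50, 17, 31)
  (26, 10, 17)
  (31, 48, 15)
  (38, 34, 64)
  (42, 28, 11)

3

(9,26,33): 9+26 > 33 → valid
(16,40,60): 16+40 ≤ 60 → not valid
(10,17,28): 10+17 ≤ 28 → not valid
(17,31,50): 17+31 ≤ 50 → not valid
(10,17,26): 10+17 > 26 → valid
(15,31,48): 15+31 ≤ 48 → not valid
(34,38,64): 34+38 > 64 → valid
(11,28,42): 11+28 ≤ 42 → not valid
3 of the 8 triples form a triangle.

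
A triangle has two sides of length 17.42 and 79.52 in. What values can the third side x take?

By the triangle inequality, x must be less than 17.42 + 79.52 = 96.94 and greater than |17.42 − 79.52| = 62.10.

62.10 < x < 96.94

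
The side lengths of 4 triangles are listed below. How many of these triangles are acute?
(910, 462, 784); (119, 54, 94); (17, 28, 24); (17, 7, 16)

2

(910,462,784): 462²+784² = 828100 = 910² → right
(119,54,94): 54²+94² = 11752 < 14161 = 119² → obtuse
(17,28,24): 17²+24² = 865 > 784 = 28² → acute
(17,7,16): 7²+16² = 305 > 289 = 17² → acute
2 of the 4 are acute.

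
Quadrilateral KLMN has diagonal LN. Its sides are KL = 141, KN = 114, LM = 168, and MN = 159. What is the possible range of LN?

From triangle KLN: |141 − 114| < LN < 141 + 114, i.e. 27 < LN < 255.
From triangle MLN: 9 < LN < 327.
Both must hold, so LN lies in the intersection.

27 < LN < 255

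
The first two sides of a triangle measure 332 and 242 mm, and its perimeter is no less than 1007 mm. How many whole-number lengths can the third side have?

Triangle inequality: 90 < x < 574. Perimeter ≥ 1007 gives x ≥ 1007 − 332 − 242 = 433.
So 433 ≤ x < 574; integers 433 through 573: 141 values.

141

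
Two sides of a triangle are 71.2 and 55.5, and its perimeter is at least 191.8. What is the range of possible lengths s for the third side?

Triangle inequality alone gives 15.7 < s < 126.7.
The perimeter condition gives s ≥ 191.8 − 71.2 − 55.5 = 65.1.
Intersecting the two: 65.1 ≤ s < 126.7.

65.1 ≤ s < 126.7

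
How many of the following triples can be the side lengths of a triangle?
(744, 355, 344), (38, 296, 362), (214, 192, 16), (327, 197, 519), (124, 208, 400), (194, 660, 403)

1

(344,355,744): 344+355 ≤ 744 → not valid
(38,296,362): 38+296 ≤ 362 → not valid
(16,192,214): 16+192 ≤ 214 → not valid
(197,327,519): 197+327 > 519 → valid
(124,208,400): 124+208 ≤ 400 → not valid
(194,403,660): 194+403 ≤ 660 → not valid
1 of the 6 triples forms a triangle.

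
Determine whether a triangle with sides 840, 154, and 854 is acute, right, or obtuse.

Compare the square of the longest side to the sum of squares of the other two: 154² + 840² = 729316 = 854².

right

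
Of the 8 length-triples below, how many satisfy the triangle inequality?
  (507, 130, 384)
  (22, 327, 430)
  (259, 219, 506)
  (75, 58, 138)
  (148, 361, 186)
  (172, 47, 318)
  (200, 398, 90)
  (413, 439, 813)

2

(130,384,507): 130+384 > 507 → valid
(22,327,430): 22+327 ≤ 430 → not valid
(219,259,506): 219+259 ≤ 506 → not valid
(58,75,138): 58+75 ≤ 138 → not valid
(148,186,361): 148+186 ≤ 361 → not valid
(47,172,318): 47+172 ≤ 318 → not valid
(90,200,398): 90+200 ≤ 398 → not valid
(413,439,813): 413+439 > 813 → valid
2 of the 8 triples form a triangle.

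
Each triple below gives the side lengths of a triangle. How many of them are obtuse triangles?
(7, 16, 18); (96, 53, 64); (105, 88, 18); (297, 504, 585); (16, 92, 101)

(7,16,18): 7²+16² = 305 < 324 = 18² → obtuse
(96,53,64): 53²+64² = 6905 < 9216 = 96² → obtuse
(105,88,18): 18²+88² = 8068 < 11025 = 105² → obtuse
(297,504,585): 297²+504² = 342225 = 585² → right
(16,92,101): 16²+92² = 8720 < 10201 = 101² → obtuse
4 of the 5 are obtuse.

4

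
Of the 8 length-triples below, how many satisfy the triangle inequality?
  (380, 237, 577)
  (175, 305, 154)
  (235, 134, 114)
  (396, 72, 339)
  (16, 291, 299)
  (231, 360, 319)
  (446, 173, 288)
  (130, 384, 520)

7

(237,380,577): 237+380 > 577 → valid
(154,175,305): 154+175 > 305 → valid
(114,134,235): 114+134 > 235 → valid
(72,339,396): 72+339 > 396 → valid
(16,291,299): 16+291 > 299 → valid
(231,319,360): 231+319 > 360 → valid
(173,288,446): 173+288 > 446 → valid
(130,384,520): 130+384 ≤ 520 → not valid
7 of the 8 triples form a triangle.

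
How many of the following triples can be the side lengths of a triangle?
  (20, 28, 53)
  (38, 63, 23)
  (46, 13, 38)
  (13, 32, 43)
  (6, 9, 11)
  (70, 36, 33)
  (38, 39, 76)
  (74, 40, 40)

(20,28,53): 20+28 ≤ 53 → not valid
(23,38,63): 23+38 ≤ 63 → not valid
(13,38,46): 13+38 > 46 → valid
(13,32,43): 13+32 > 43 → valid
(6,9,11): 6+9 > 11 → valid
(33,36,70): 33+36 ≤ 70 → not valid
(38,39,76): 38+39 > 76 → valid
(40,40,74): 40+40 > 74 → valid
5 of the 8 triples form a triangle.

5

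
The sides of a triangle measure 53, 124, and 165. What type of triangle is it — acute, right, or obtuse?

Compare the square of the longest side to the sum of squares of the other two: 53² + 124² = 18185 < 27225 = 165².

obtuse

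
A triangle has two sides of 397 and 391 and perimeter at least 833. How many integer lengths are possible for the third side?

743

Triangle inequality: 6 < x < 788. Perimeter ≥ 833 gives x ≥ 833 − 397 − 391 = 45.
So 45 ≤ x < 788; integers 45 through 787: 743 values.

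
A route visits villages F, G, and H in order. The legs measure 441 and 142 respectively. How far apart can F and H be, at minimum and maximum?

By the triangle inequality, |441 − 142| ≤ FH ≤ 441 + 142.

299 ≤ FH ≤ 583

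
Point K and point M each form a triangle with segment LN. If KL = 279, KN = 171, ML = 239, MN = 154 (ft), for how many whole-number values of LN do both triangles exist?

From triangle KLN: 108 < LN < 450.
From triangle MLN: 85 < LN < 393.
Intersection: 108 < LN < 393, so integers 109 through 392: 284 values.

284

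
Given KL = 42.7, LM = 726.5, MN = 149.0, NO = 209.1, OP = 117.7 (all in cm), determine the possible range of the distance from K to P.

The maximum is all hops collinear in one direction: 42.7 + 726.5 + 149.0 + 209.1 + 117.7 = 1245.0.
The longest hop is 726.5; the others sum to 518.5. Folding the others back against it leaves at least 726.5 − 518.5 = 208.0.

208.0 ≤ KP ≤ 1245.0 cm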